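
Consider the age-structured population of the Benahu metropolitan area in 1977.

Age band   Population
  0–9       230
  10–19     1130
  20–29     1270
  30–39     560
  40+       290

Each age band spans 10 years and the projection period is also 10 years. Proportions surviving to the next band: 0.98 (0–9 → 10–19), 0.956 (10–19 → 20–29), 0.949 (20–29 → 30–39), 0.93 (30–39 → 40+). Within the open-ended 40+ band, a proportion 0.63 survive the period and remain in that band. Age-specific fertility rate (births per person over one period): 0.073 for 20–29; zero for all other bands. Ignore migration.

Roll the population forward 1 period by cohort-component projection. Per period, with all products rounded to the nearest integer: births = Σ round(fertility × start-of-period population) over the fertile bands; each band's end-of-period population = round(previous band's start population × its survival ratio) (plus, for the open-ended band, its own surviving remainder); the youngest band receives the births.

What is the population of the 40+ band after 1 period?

704

(Bands numbered youngest = 1 to oldest = 5.)
Period 1.
Births: 1270 × 0.073 = 93
Band 2: 230 × 0.98 = 225
Band 3: 1130 × 0.956 = 1080
Band 4: 1270 × 0.949 = 1205
Band 5: 560 × 0.93 + 290 × 0.63 = 521 + 183 = 704
Giving 93 / 225 / 1080 / 1205 / 704.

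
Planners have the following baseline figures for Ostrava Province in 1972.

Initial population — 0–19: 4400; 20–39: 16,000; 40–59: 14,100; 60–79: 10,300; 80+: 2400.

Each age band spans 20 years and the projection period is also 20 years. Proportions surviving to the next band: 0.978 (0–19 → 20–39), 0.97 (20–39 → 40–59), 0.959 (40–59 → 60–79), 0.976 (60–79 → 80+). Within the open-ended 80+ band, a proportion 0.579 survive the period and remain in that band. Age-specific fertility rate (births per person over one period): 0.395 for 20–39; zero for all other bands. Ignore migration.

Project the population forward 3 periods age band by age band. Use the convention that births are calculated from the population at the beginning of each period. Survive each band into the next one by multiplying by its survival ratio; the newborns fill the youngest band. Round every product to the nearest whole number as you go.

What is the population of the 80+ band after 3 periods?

26004

Period 1.
Births: 16000 * 0.395 = 6320
20–39: 4400 * 0.978 = 4303
40–59: 16000 * 0.97 = 15520
60–79: 14100 * 0.959 = 13522
80+: 10300 * 0.976 + 2400 * 0.579 = 10053 + 1390 = 11443
Giving 6320 / 4303 / 15520 / 13522 / 11443.
Period 2.
Births: 4303 * 0.395 = 1700
20–39: 6320 * 0.978 = 6181
40–59: 4303 * 0.97 = 4174
60–79: 15520 * 0.959 = 14884
80+: 13522 * 0.976 + 11443 * 0.579 = 13197 + 6625 = 19822
Giving 1700 / 6181 / 4174 / 14884 / 19822.
Period 3.
Births: 6181 * 0.395 = 2441
20–39: 1700 * 0.978 = 1663
40–59: 6181 * 0.97 = 5996
60–79: 4174 * 0.959 = 4003
80+: 14884 * 0.976 + 19822 * 0.579 = 14527 + 11477 = 26004
Giving 2441 / 1663 / 5996 / 4003 / 26004.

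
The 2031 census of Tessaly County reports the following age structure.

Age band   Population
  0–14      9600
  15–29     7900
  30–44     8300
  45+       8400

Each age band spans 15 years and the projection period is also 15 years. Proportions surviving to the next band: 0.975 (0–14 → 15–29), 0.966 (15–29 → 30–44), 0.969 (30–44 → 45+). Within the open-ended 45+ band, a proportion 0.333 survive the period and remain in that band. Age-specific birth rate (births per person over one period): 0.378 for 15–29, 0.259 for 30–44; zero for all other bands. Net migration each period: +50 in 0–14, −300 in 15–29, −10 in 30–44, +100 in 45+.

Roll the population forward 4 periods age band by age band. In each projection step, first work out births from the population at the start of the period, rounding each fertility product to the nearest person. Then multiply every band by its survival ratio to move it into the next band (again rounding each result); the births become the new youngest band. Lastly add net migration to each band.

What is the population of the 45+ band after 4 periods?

8630

[period 1]
Births: 7900 × 0.378 = 2986 ; 8300 × 0.259 = 2150 → total 5136
15–29: 9600 × 0.975 = 9360
30–44: 7900 × 0.966 = 7631
45+: 8300 × 0.969 + 8400 × 0.333 = 8043 + 2797 = 10840
Net migration: 0–14 + 50 → 5186; 15–29 − 300 → 9060; 30–44 − 10 → 7621; 45+ + 100 → 10940
Giving 5186 / 9060 / 7621 / 10940.
[period 2]
Births: 9060 × 0.378 = 3425 ; 7621 × 0.259 = 1974 → total 5399
15–29: 5186 × 0.975 = 5056
30–44: 9060 × 0.966 = 8752
45+: 7621 × 0.969 + 10940 × 0.333 = 7385 + 3643 = 11028
Net migration: 0–14 + 50 → 5449; 15–29 − 300 → 4756; 30–44 − 10 → 8742; 45+ + 100 → 11128
Giving 5449 / 4756 / 8742 / 11128.
[period 3]
Births: 4756 × 0.378 = 1798 ; 8742 × 0.259 = 2264 → total 4062
15–29: 5449 × 0.975 = 5313
30–44: 4756 × 0.966 = 4594
45+: 8742 × 0.969 + 11128 × 0.333 = 8471 + 3706 = 12177
Net migration: 0–14 + 50 → 4112; 15–29 − 300 → 5013; 30–44 − 10 → 4584; 45+ + 100 → 12277
Giving 4112 / 5013 / 4584 / 12277.
[period 4]
Births: 5013 × 0.378 = 1895 ; 4584 × 0.259 = 1187 → total 3082
15–29: 4112 × 0.975 = 4009
30–44: 5013 × 0.966 = 4843
45+: 4584 × 0.969 + 12277 × 0.333 = 4442 + 4088 = 8530
Net migration: 0–14 + 50 → 3132; 15–29 − 300 → 3709; 30–44 − 10 → 4833; 45+ + 100 → 8630
Giving 3132 / 3709 / 4833 / 8630.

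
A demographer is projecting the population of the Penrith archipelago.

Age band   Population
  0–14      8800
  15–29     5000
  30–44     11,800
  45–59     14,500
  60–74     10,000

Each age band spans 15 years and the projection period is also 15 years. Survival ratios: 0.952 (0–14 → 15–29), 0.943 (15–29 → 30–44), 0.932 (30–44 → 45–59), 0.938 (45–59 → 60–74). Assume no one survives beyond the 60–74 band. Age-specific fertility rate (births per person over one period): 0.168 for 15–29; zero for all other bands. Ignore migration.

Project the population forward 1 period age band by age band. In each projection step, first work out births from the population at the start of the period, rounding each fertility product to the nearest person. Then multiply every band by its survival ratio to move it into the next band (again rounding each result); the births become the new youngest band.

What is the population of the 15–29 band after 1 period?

Numbering the groups 1..5 from youngest to oldest:
After projecting period 1:
Births: 5000 × 0.168 = 840
Group 2: 8800 × 0.952 = 8378
Group 3: 5000 × 0.943 = 4715
Group 4: 11800 × 0.932 = 10998
Group 5: 14500 × 0.938 = 13601
Population now: 0–14=840, 15–29=8378, 30–44=4715, 45–59=10998, 60–74=13601

8378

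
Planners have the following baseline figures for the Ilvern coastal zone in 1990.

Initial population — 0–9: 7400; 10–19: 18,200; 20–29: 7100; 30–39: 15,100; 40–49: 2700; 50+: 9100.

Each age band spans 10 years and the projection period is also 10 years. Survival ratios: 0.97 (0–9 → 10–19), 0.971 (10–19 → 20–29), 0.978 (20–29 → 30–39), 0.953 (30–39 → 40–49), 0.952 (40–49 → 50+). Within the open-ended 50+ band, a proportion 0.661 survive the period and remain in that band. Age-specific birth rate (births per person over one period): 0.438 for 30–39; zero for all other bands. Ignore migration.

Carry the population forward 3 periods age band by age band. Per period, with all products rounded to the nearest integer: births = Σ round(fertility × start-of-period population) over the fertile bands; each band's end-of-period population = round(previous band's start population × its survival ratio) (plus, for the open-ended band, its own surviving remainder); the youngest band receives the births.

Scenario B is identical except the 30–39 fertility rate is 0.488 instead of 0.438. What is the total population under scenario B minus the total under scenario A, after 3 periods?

1912

(Bands numbered youngest = 1 to oldest = 6.)
[period 1]
Births: 15100 * 0.438 = 6614
Band 2: 7400 * 0.97 = 7178
Band 3: 18200 * 0.971 = 17672
Band 4: 7100 * 0.978 = 6944
Band 5: 15100 * 0.953 = 14390
Band 6: 2700 * 0.952 + 9100 * 0.661 = 2570 + 6015 = 8585
End of period: [6614, 7178, 17672, 6944, 14390, 8585]
[period 2]
Births: 6944 * 0.438 = 3041
Band 2: 6614 * 0.97 = 6416
Band 3: 7178 * 0.971 = 6970
Band 4: 17672 * 0.978 = 17283
Band 5: 6944 * 0.953 = 6618
Band 6: 14390 * 0.952 + 8585 * 0.661 = 13699 + 5675 = 19374
End of period: [3041, 6416, 6970, 17283, 6618, 19374]
[period 3]
Births: 17283 * 0.438 = 7570
Band 2: 3041 * 0.97 = 2950
Band 3: 6416 * 0.971 = 6230
Band 4: 6970 * 0.978 = 6817
Band 5: 17283 * 0.953 = 16471
Band 6: 6618 * 0.952 + 19374 * 0.661 = 6300 + 12806 = 19106
End of period: [7570, 2950, 6230, 6817, 16471, 19106]
Scenario A total after 3 periods: 59144
Scenario B projection —
[period 1]
Births: 15100 * 0.488 = 7369
Band 2: 7400 * 0.97 = 7178
Band 3: 18200 * 0.971 = 17672
Band 4: 7100 * 0.978 = 6944
Band 5: 15100 * 0.953 = 14390
Band 6: 2700 * 0.952 + 9100 * 0.661 = 2570 + 6015 = 8585
End of period: [7369, 7178, 17672, 6944, 14390, 8585]
[period 2]
Births: 6944 * 0.488 = 3389
Band 2: 7369 * 0.97 = 7148
Band 3: 7178 * 0.971 = 6970
Band 4: 17672 * 0.978 = 17283
Band 5: 6944 * 0.953 = 6618
Band 6: 14390 * 0.952 + 8585 * 0.661 = 13699 + 5675 = 19374
End of period: [3389, 7148, 6970, 17283, 6618, 19374]
[period 3]
Births: 17283 * 0.488 = 8434
Band 2: 3389 * 0.97 = 3287
Band 3: 7148 * 0.971 = 6941
Band 4: 6970 * 0.978 = 6817
Band 5: 17283 * 0.953 = 16471
Band 6: 6618 * 0.952 + 19374 * 0.661 = 6300 + 12806 = 19106
End of period: [8434, 3287, 6941, 6817, 16471, 19106]
Scenario B total after 3 periods: 61056
Difference B − A = 61056 − 59144 = 1912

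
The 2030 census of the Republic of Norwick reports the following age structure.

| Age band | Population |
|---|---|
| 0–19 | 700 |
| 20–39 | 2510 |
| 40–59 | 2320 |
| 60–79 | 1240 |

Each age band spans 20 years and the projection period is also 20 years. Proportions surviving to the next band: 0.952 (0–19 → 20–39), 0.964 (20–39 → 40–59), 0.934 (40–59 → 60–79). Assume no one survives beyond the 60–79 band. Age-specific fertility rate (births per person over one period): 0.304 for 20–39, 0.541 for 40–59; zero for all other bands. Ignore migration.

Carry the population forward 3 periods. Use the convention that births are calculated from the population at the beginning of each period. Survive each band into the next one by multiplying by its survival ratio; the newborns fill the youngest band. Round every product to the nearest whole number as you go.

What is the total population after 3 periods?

4821

— Period 1 —
Births: 2510 × 0.304 = 763 ; 2320 × 0.541 = 1255 → 2018
20–39: 700 × 0.952 = 666
40–59: 2510 × 0.964 = 2420
60–79: 2320 × 0.934 = 2167
Population now: 0–19=2018, 20–39=666, 40–59=2420, 60–79=2167
— Period 2 —
Births: 666 × 0.304 = 202 ; 2420 × 0.541 = 1309 → 1511
20–39: 2018 × 0.952 = 1921
40–59: 666 × 0.964 = 642
60–79: 2420 × 0.934 = 2260
Population now: 0–19=1511, 20–39=1921, 40–59=642, 60–79=2260
— Period 3 —
Births: 1921 × 0.304 = 584 ; 642 × 0.541 = 347 → 931
20–39: 1511 × 0.952 = 1438
40–59: 1921 × 0.964 = 1852
60–79: 642 × 0.934 = 600
Population now: 0–19=931, 20–39=1438, 40–59=1852, 60–79=600
Total after period 3: 931 + 1438 + 1852 + 600 = 4821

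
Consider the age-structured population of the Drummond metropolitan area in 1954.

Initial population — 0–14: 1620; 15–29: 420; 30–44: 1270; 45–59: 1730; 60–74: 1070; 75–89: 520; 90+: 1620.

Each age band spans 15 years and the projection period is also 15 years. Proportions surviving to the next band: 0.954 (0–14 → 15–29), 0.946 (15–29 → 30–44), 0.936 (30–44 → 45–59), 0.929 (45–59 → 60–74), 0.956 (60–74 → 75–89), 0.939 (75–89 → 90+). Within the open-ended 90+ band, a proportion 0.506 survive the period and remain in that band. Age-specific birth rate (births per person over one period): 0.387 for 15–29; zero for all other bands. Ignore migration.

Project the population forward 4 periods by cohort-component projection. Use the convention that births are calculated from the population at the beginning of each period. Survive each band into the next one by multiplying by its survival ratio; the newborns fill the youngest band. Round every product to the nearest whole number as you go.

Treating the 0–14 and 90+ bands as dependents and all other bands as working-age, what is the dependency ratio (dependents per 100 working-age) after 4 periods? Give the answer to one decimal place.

100.9

[period 1]
Births: 420 × 0.387 = 163
15–29: 1620 × 0.954 = 1545
30–44: 420 × 0.946 = 397
45–59: 1270 × 0.936 = 1189
60–74: 1730 × 0.929 = 1607
75–89: 1070 × 0.956 = 1023
90+: 520 × 0.939 + 1620 × 0.506 = 488 + 820 = 1308
Population now: 0–14=163, 15–29=1545, 30–44=397, 45–59=1189, 60–74=1607, 75–89=1023, 90+=1308
[period 2]
Births: 1545 × 0.387 = 598
15–29: 163 × 0.954 = 156
30–44: 1545 × 0.946 = 1462
45–59: 397 × 0.936 = 372
60–74: 1189 × 0.929 = 1105
75–89: 1607 × 0.956 = 1536
90+: 1023 × 0.939 + 1308 × 0.506 = 961 + 662 = 1623
Population now: 0–14=598, 15–29=156, 30–44=1462, 45–59=372, 60–74=1105, 75–89=1536, 90+=1623
[period 3]
Births: 156 × 0.387 = 60
15–29: 598 × 0.954 = 570
30–44: 156 × 0.946 = 148
45–59: 1462 × 0.936 = 1368
60–74: 372 × 0.929 = 346
75–89: 1105 × 0.956 = 1056
90+: 1536 × 0.939 + 1623 × 0.506 = 1442 + 821 = 2263
Population now: 0–14=60, 15–29=570, 30–44=148, 45–59=1368, 60–74=346, 75–89=1056, 90+=2263
[period 4]
Births: 570 × 0.387 = 221
15–29: 60 × 0.954 = 57
30–44: 570 × 0.946 = 539
45–59: 148 × 0.936 = 139
60–74: 1368 × 0.929 = 1271
75–89: 346 × 0.956 = 331
90+: 1056 × 0.939 + 2263 × 0.506 = 992 + 1145 = 2137
Population now: 0–14=221, 15–29=57, 30–44=539, 45–59=139, 60–74=1271, 75–89=331, 90+=2137
Dependents (band 0–14 + band 90+) = 221 + 2137 = 2358; working-age = 2337; ratio = 2358/2337 × 100 = 100.9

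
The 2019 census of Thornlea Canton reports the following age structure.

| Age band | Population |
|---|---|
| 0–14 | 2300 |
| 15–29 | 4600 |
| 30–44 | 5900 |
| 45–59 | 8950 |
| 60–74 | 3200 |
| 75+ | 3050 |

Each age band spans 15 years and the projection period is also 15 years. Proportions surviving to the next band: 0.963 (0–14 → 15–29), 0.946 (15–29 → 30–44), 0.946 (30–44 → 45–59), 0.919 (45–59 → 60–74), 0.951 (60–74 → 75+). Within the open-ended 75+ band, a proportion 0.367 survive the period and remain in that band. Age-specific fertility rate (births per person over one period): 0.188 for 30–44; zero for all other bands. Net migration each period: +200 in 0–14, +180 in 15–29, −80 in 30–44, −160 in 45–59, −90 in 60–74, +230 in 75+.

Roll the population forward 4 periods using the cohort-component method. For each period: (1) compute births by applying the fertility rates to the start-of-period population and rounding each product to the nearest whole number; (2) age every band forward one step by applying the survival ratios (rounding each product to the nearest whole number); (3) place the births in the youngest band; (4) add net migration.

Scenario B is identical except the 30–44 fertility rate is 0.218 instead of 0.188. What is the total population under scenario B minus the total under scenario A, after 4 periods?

Numbering the bands 1..6 from youngest to oldest:
After projecting period 1:
Births: 5900 × 0.188 = 1109
Band 2: 2300 × 0.963 = 2215
Band 3: 4600 × 0.946 = 4352
Band 4: 5900 × 0.946 = 5581
Band 5: 8950 × 0.919 = 8225
Band 6: 3200 × 0.951 + 3050 × 0.367 = 3043 + 1119 = 4162
Net migration: Band 1 + 200 → 1309; Band 2 + 180 → 2395; Band 3 − 80 → 4272; Band 4 − 160 → 5421; Band 5 − 90 → 8135; Band 6 + 230 → 4392
Giving 1309 / 2395 / 4272 / 5421 / 8135 / 4392.
After projecting period 2:
Births: 4272 × 0.188 = 803
Band 2: 1309 × 0.963 = 1261
Band 3: 2395 × 0.946 = 2266
Band 4: 4272 × 0.946 = 4041
Band 5: 5421 × 0.919 = 4982
Band 6: 8135 × 0.951 + 4392 × 0.367 = 7736 + 1612 = 9348
Net migration: Band 1 + 200 → 1003; Band 2 + 180 → 1441; Band 3 − 80 → 2186; Band 4 − 160 → 3881; Band 5 − 90 → 4892; Band 6 + 230 → 9578
Giving 1003 / 1441 / 2186 / 3881 / 4892 / 9578.
After projecting period 3:
Births: 2186 × 0.188 = 411
Band 2: 1003 × 0.963 = 966
Band 3: 1441 × 0.946 = 1363
Band 4: 2186 × 0.946 = 2068
Band 5: 3881 × 0.919 = 3567
Band 6: 4892 × 0.951 + 9578 × 0.367 = 4652 + 3515 = 8167
Net migration: Band 1 + 200 → 611; Band 2 + 180 → 1146; Band 3 − 80 → 1283; Band 4 − 160 → 1908; Band 5 − 90 → 3477; Band 6 + 230 → 8397
Giving 611 / 1146 / 1283 / 1908 / 3477 / 8397.
After projecting period 4:
Births: 1283 × 0.188 = 241
Band 2: 611 × 0.963 = 588
Band 3: 1146 × 0.946 = 1084
Band 4: 1283 × 0.946 = 1214
Band 5: 1908 × 0.919 = 1753
Band 6: 3477 × 0.951 + 8397 × 0.367 = 3307 + 3082 = 6389
Net migration: Band 1 + 200 → 441; Band 2 + 180 → 768; Band 3 − 80 → 1004; Band 4 − 160 → 1054; Band 5 − 90 → 1663; Band 6 + 230 → 6619
Giving 441 / 768 / 1004 / 1054 / 1663 / 6619.
Scenario A total after 4 periods: 11549
Scenario B projection —
After projecting period 1:
Births: 5900 × 0.218 = 1286
Band 2: 2300 × 0.963 = 2215
Band 3: 4600 × 0.946 = 4352
Band 4: 5900 × 0.946 = 5581
Band 5: 8950 × 0.919 = 8225
Band 6: 3200 × 0.951 + 3050 × 0.367 = 3043 + 1119 = 4162
Net migration: Band 1 + 200 → 1486; Band 2 + 180 → 2395; Band 3 − 80 → 4272; Band 4 − 160 → 5421; Band 5 − 90 → 8135; Band 6 + 230 → 4392
Giving 1486 / 2395 / 4272 / 5421 / 8135 / 4392.
After projecting period 2:
Births: 4272 × 0.218 = 931
Band 2: 1486 × 0.963 = 1431
Band 3: 2395 × 0.946 = 2266
Band 4: 4272 × 0.946 = 4041
Band 5: 5421 × 0.919 = 4982
Band 6: 8135 × 0.951 + 4392 × 0.367 = 7736 + 1612 = 9348
Net migration: Band 1 + 200 → 1131; Band 2 + 180 → 1611; Band 3 − 80 → 2186; Band 4 − 160 → 3881; Band 5 − 90 → 4892; Band 6 + 230 → 9578
Giving 1131 / 1611 / 2186 / 3881 / 4892 / 9578.
After projecting period 3:
Births: 2186 × 0.218 = 477
Band 2: 1131 × 0.963 = 1089
Band 3: 1611 × 0.946 = 1524
Band 4: 2186 × 0.946 = 2068
Band 5: 3881 × 0.919 = 3567
Band 6: 4892 × 0.951 + 9578 × 0.367 = 4652 + 3515 = 8167
Net migration: Band 1 + 200 → 677; Band 2 + 180 → 1269; Band 3 − 80 → 1444; Band 4 − 160 → 1908; Band 5 − 90 → 3477; Band 6 + 230 → 8397
Giving 677 / 1269 / 1444 / 1908 / 3477 / 8397.
After projecting period 4:
Births: 1444 × 0.218 = 315
Band 2: 677 × 0.963 = 652
Band 3: 1269 × 0.946 = 1200
Band 4: 1444 × 0.946 = 1366
Band 5: 1908 × 0.919 = 1753
Band 6: 3477 × 0.951 + 8397 × 0.367 = 3307 + 3082 = 6389
Net migration: Band 1 + 200 → 515; Band 2 + 180 → 832; Band 3 − 80 → 1120; Band 4 − 160 → 1206; Band 5 − 90 → 1663; Band 6 + 230 → 6619
Giving 515 / 832 / 1120 / 1206 / 1663 / 6619.
Scenario B total after 4 periods: 11955
Difference B − A = 11955 − 11549 = 406

406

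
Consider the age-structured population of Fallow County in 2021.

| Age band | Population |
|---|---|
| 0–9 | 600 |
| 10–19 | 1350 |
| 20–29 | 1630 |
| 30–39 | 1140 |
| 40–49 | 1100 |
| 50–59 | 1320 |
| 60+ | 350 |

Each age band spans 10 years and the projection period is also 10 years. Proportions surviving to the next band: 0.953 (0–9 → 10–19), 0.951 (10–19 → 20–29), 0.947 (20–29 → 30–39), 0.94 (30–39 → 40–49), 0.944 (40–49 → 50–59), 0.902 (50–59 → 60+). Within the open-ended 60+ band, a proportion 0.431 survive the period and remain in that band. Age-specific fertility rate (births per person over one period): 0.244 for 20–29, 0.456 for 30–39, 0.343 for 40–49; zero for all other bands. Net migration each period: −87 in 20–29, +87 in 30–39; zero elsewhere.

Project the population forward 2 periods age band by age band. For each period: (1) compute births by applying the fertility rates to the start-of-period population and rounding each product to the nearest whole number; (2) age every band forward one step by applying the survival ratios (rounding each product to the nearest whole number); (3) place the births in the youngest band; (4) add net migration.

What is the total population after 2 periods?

8375

Period 1.
Births: 1630 × 0.244 = 398 ; 1140 × 0.456 = 520 ; 1100 × 0.343 = 377 ⇒ total 1295
10–19: 600 × 0.953 = 572
20–29: 1350 × 0.951 = 1284
30–39: 1630 × 0.947 = 1544
40–49: 1140 × 0.94 = 1072
50–59: 1100 × 0.944 = 1038
60+: 1320 × 0.902 + 350 × 0.431 = 1191 + 151 = 1342
Net migration: 20–29 − 87 → 1197; 30–39 + 87 → 1631
→ [1295, 572, 1197, 1631, 1072, 1038, 1342]
Period 2.
Births: 1197 × 0.244 = 292 ; 1631 × 0.456 = 744 ; 1072 × 0.343 = 368 ⇒ total 1404
10–19: 1295 × 0.953 = 1234
20–29: 572 × 0.951 = 544
30–39: 1197 × 0.947 = 1134
40–49: 1631 × 0.94 = 1533
50–59: 1072 × 0.944 = 1012
60+: 1038 × 0.902 + 1342 × 0.431 = 936 + 578 = 1514
Net migration: 20–29 − 87 → 457; 30–39 + 87 → 1221
→ [1404, 1234, 457, 1221, 1533, 1012, 1514]
Total after period 2: 1404 + 1234 + 457 + 1221 + 1533 + 1012 + 1514 = 8375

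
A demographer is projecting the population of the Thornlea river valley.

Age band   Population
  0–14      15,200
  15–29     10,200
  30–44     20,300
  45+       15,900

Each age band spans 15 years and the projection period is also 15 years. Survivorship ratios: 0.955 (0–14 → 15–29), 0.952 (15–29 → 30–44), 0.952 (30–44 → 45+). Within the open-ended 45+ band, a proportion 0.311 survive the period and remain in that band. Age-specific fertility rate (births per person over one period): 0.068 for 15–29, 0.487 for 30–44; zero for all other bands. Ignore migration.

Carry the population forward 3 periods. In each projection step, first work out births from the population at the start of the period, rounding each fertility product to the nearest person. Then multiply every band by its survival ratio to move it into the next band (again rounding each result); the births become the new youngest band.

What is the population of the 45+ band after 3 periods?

18378

— Period 1 —
Births: 10200 × 0.068 = 694  |  20300 × 0.487 = 9886 ⇒ total 10580
15–29: 15200 × 0.955 = 14516
30–44: 10200 × 0.952 = 9710
45+: 20300 × 0.952 + 15900 × 0.311 = 19326 + 4945 = 24271
→ [10580, 14516, 9710, 24271]
— Period 2 —
Births: 14516 × 0.068 = 987  |  9710 × 0.487 = 4729 ⇒ total 5716
15–29: 10580 × 0.955 = 10104
30–44: 14516 × 0.952 = 13819
45+: 9710 × 0.952 + 24271 × 0.311 = 9244 + 7548 = 16792
→ [5716, 10104, 13819, 16792]
— Period 3 —
Births: 10104 × 0.068 = 687  |  13819 × 0.487 = 6730 ⇒ total 7417
15–29: 5716 × 0.955 = 5459
30–44: 10104 × 0.952 = 9619
45+: 13819 × 0.952 + 16792 × 0.311 = 13156 + 5222 = 18378
→ [7417, 5459, 9619, 18378]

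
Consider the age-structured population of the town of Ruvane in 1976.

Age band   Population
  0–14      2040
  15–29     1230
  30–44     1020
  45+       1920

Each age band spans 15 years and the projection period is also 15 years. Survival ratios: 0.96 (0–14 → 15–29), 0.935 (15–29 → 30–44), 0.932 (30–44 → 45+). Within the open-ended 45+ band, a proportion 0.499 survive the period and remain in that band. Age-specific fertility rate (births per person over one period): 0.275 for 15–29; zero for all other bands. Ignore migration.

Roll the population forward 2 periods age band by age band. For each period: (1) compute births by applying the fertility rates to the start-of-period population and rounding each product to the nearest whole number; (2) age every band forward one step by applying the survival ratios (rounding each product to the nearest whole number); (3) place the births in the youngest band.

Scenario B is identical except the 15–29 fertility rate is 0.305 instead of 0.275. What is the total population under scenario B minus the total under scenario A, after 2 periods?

(Bands numbered youngest = 1 to oldest = 4.)
Period 1.
Births: 1230 × 0.275 = 338
Band 2: 2040 × 0.96 = 1958
Band 3: 1230 × 0.935 = 1150
Band 4: 1020 × 0.932 + 1920 × 0.499 = 951 + 958 = 1909
End of period: [338, 1958, 1150, 1909]
Period 2.
Births: 1958 × 0.275 = 538
Band 2: 338 × 0.96 = 324
Band 3: 1958 × 0.935 = 1831
Band 4: 1150 × 0.932 + 1909 × 0.499 = 1072 + 953 = 2025
End of period: [538, 324, 1831, 2025]
Scenario A total after 2 periods: 4718
Scenario B projection —
Period 1.
Births: 1230 × 0.305 = 375
Band 2: 2040 × 0.96 = 1958
Band 3: 1230 × 0.935 = 1150
Band 4: 1020 × 0.932 + 1920 × 0.499 = 951 + 958 = 1909
End of period: [375, 1958, 1150, 1909]
Period 2.
Births: 1958 × 0.305 = 597
Band 2: 375 × 0.96 = 360
Band 3: 1958 × 0.935 = 1831
Band 4: 1150 × 0.932 + 1909 × 0.499 = 1072 + 953 = 2025
End of period: [597, 360, 1831, 2025]
Scenario B total after 2 periods: 4813
Difference B − A = 4813 − 4718 = 95

95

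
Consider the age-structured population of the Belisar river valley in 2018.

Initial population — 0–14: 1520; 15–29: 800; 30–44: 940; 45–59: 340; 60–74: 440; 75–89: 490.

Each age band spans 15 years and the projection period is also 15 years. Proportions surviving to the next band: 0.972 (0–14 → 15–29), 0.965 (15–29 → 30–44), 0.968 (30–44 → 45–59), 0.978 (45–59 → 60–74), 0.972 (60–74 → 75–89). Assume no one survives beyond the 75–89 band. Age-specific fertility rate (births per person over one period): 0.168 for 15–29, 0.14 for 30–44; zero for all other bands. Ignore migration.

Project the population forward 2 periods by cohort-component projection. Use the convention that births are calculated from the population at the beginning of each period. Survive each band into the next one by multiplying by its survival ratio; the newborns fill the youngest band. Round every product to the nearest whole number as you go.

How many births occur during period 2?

Period 1.
Births: 800 × 0.168 = 134  |  940 × 0.14 = 132 ⇒ total 266
15–29: 1520 × 0.972 = 1477
30–44: 800 × 0.965 = 772
45–59: 940 × 0.968 = 910
60–74: 340 × 0.978 = 333
75–89: 440 × 0.972 = 428
→ [266, 1477, 772, 910, 333, 428]
Period 2.
Births: 1477 × 0.168 = 248  |  772 × 0.14 = 108 ⇒ total 356
15–29: 266 × 0.972 = 259
30–44: 1477 × 0.965 = 1425
45–59: 772 × 0.968 = 747
60–74: 910 × 0.978 = 890
75–89: 333 × 0.972 = 324
→ [356, 259, 1425, 747, 890, 324]

356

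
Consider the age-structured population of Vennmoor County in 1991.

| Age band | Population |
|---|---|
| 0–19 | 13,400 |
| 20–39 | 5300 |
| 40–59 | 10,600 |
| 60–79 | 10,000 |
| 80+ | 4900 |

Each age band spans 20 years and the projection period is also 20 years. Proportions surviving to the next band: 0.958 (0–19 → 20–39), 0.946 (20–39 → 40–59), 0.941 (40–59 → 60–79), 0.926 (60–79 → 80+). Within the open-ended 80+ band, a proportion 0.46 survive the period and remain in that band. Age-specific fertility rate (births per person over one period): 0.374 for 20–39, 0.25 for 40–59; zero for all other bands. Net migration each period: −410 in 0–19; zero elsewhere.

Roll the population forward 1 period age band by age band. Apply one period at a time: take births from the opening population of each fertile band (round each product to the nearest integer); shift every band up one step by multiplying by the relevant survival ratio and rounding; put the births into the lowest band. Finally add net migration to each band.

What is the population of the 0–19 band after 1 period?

(Bands numbered youngest = 1 to oldest = 5.)
Period 1:
Births: 5300 × 0.374 = 1982 ; 10600 × 0.25 = 2650 → 4632
Band 2: 13400 × 0.958 = 12837
Band 3: 5300 × 0.946 = 5014
Band 4: 10600 × 0.941 = 9975
Band 5: 10000 × 0.926 + 4900 × 0.46 = 9260 + 2254 = 11514
Net migration: Band 1 − 410 → 4222
End of period: [4222, 12837, 5014, 9975, 11514]

4222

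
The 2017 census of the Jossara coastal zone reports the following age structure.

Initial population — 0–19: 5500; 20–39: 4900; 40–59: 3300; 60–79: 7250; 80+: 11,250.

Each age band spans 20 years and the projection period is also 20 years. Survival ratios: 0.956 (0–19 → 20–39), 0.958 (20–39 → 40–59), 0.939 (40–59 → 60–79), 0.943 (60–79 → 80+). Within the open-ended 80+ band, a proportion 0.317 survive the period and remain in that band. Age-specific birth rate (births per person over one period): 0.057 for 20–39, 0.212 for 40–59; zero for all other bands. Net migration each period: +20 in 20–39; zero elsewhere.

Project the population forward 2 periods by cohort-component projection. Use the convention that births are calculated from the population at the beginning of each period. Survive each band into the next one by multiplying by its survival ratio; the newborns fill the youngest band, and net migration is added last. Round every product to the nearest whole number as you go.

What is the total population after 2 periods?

Numbering the bands 1..5 from youngest to oldest:
After projecting period 1:
Births: 4900 × 0.057 = 279 ; 3300 × 0.212 = 700 → 979
Band 2: 5500 × 0.956 = 5258
Band 3: 4900 × 0.958 = 4694
Band 4: 3300 × 0.939 = 3099
Band 5: 7250 × 0.943 + 11250 × 0.317 = 6837 + 3566 = 10403
Net migration: Band 2 + 20 → 5278
End of period: [979, 5278, 4694, 3099, 10403]
After projecting period 2:
Births: 5278 × 0.057 = 301 ; 4694 × 0.212 = 995 → 1296
Band 2: 979 × 0.956 = 936
Band 3: 5278 × 0.958 = 5056
Band 4: 4694 × 0.939 = 4408
Band 5: 3099 × 0.943 + 10403 × 0.317 = 2922 + 3298 = 6220
Net migration: Band 2 + 20 → 956
End of period: [1296, 956, 5056, 4408, 6220]
Total after period 2: 1296 + 956 + 5056 + 4408 + 6220 = 17936

17936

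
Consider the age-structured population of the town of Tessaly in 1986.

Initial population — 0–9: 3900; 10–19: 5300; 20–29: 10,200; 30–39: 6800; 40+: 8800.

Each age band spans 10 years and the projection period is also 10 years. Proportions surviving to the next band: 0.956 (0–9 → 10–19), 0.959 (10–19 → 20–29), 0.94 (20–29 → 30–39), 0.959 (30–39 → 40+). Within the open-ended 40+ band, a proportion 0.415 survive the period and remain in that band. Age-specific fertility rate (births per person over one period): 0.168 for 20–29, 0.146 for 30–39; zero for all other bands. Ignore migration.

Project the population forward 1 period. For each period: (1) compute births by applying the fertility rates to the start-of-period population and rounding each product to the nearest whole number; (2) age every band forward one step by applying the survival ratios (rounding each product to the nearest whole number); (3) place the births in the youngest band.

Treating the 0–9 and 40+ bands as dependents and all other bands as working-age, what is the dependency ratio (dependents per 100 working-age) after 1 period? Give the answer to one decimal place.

Numbering the bands 1..5 from youngest to oldest:
After projecting period 1:
Births: 10200 × 0.168 = 1714  |  6800 × 0.146 = 993 — total 2707
Band 2: 3900 × 0.956 = 3728
Band 3: 5300 × 0.959 = 5083
Band 4: 10200 × 0.94 = 9588
Band 5: 6800 × 0.959 + 8800 × 0.415 = 6521 + 3652 = 10173
End of period: [2707, 3728, 5083, 9588, 10173]
Dependents (band 0–9 + band 40+) = 2707 + 10173 = 12880; working-age = 18399; ratio = 12880/18399 × 100 = 70.0

70.0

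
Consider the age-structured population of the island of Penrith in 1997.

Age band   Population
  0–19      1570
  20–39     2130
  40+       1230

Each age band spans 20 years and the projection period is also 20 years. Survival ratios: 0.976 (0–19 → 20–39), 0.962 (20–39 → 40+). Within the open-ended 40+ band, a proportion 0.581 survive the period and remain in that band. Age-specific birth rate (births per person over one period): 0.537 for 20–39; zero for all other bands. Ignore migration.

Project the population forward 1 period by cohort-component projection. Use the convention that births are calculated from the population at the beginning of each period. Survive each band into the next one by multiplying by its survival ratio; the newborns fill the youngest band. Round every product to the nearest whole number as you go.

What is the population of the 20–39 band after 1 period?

(Bands numbered youngest = 1 to oldest = 3.)
— Period 1 —
Births: 2130 × 0.537 = 1144
Band 2: 1570 × 0.976 = 1532
Band 3: 2130 × 0.962 + 1230 × 0.581 = 2049 + 715 = 2764
Giving 1144 / 1532 / 2764.

1532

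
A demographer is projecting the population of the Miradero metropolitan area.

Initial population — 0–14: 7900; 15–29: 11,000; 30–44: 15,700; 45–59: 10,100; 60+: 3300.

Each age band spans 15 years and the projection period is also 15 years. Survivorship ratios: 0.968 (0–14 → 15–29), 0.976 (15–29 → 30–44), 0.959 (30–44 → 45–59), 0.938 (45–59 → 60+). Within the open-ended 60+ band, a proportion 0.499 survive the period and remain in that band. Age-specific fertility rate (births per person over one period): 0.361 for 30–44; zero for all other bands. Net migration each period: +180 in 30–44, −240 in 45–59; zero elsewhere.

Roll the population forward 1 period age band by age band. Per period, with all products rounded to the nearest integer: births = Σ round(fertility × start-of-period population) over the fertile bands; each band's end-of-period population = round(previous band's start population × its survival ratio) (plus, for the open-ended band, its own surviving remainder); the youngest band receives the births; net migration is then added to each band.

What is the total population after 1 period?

Numbering the groups 1..5 from youngest to oldest:
Period 1:
Births: 15700 × 0.361 = 5668
Group 2: 7900 × 0.968 = 7647
Group 3: 11000 × 0.976 = 10736
Group 4: 15700 × 0.959 = 15056
Group 5: 10100 × 0.938 + 3300 × 0.499 = 9474 + 1647 = 11121
Net migration: Group 3 + 180 → 10916; Group 4 − 240 → 14816
→ [5668, 7647, 10916, 14816, 11121]
Total after period 1: 5668 + 7647 + 10916 + 14816 + 11121 = 50168

50168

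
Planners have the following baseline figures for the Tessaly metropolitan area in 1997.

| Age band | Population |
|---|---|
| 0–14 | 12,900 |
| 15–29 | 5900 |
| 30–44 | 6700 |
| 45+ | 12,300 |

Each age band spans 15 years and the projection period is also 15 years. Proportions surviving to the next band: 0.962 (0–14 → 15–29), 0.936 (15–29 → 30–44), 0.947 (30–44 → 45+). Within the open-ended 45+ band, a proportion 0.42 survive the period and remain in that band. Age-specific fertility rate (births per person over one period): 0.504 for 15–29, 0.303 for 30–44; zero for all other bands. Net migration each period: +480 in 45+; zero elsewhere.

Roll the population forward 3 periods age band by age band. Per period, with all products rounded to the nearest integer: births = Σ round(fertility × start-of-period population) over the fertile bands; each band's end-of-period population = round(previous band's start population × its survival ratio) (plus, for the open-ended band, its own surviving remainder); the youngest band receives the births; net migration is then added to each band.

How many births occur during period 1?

5004

Period 1.
Births: 5900 * 0.504 = 2974  |  6700 * 0.303 = 2030 → 5004
15–29: 12900 * 0.962 = 12410
30–44: 5900 * 0.936 = 5522
45+: 6700 * 0.947 + 12300 * 0.42 = 6345 + 5166 = 11511
Net migration: 45+ + 480 → 11991
Population now: 0–14=5004, 15–29=12410, 30–44=5522, 45+=11991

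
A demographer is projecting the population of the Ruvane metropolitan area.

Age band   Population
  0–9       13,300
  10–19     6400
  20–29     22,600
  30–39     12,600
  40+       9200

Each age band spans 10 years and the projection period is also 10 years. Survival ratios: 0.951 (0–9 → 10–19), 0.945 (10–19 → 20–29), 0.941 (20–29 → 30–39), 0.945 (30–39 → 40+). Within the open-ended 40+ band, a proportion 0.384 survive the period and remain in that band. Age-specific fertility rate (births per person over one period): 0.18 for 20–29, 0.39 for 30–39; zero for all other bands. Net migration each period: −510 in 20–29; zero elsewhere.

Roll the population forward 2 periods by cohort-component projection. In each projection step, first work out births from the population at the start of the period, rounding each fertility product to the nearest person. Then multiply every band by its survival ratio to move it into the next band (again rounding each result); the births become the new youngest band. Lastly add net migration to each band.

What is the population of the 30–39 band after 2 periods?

Period 1.
Births: 22600 * 0.18 = 4068 ; 12600 * 0.39 = 4914 — total 8982
10–19: 13300 * 0.951 = 12648
20–29: 6400 * 0.945 = 6048
30–39: 22600 * 0.941 = 21267
40+: 12600 * 0.945 + 9200 * 0.384 = 11907 + 3533 = 15440
Net migration: 20–29 − 510 → 5538
Giving 8982 / 12648 / 5538 / 21267 / 15440.
Period 2.
Births: 5538 * 0.18 = 997 ; 21267 * 0.39 = 8294 — total 9291
10–19: 8982 * 0.951 = 8542
20–29: 12648 * 0.945 = 11952
30–39: 5538 * 0.941 = 5211
40+: 21267 * 0.945 + 15440 * 0.384 = 20097 + 5929 = 26026
Net migration: 20–29 − 510 → 11442
Giving 9291 / 8542 / 11442 / 5211 / 26026.

5211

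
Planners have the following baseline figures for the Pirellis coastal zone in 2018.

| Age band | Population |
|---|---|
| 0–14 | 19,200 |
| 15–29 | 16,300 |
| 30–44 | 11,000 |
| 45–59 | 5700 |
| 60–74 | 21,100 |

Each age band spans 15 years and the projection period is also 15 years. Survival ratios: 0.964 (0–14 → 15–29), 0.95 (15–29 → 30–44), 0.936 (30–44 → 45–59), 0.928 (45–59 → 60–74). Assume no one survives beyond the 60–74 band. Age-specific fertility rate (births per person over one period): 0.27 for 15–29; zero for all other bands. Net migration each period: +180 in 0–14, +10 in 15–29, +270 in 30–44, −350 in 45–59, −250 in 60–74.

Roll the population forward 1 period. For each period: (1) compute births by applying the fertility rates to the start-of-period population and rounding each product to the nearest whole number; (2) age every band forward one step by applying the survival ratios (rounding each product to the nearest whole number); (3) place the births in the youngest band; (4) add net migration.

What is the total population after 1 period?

[period 1]
Births: 16300 × 0.27 = 4401
15–29: 19200 × 0.964 = 18509
30–44: 16300 × 0.95 = 15485
45–59: 11000 × 0.936 = 10296
60–74: 5700 × 0.928 = 5290
Net migration: 0–14 + 180 → 4581; 15–29 + 10 → 18519; 30–44 + 270 → 15755; 45–59 − 350 → 9946; 60–74 − 250 → 5040
End of period: [4581, 18519, 15755, 9946, 5040]
Total after period 1: 4581 + 18519 + 15755 + 9946 + 5040 = 53841

53841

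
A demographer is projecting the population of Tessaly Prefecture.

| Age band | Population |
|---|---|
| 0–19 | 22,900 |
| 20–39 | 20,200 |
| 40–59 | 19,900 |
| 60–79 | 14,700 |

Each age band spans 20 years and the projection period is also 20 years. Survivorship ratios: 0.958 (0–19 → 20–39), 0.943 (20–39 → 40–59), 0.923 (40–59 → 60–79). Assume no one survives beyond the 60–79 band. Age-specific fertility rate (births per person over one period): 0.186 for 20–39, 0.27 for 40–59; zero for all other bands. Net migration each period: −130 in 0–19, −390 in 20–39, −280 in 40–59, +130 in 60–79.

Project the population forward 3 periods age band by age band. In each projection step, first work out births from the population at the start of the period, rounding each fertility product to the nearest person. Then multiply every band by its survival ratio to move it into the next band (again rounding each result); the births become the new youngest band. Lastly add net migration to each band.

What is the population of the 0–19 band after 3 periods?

(Groups numbered youngest = 1 to oldest = 4.)
Period 1:
Births: 20200 × 0.186 = 3757, 19900 × 0.27 = 5373 ⇒ total 9130
Group 2: 22900 × 0.958 = 21938
Group 3: 20200 × 0.943 = 19049
Group 4: 19900 × 0.923 = 18368
Net migration: Group 1 − 130 → 9000; Group 2 − 390 → 21548; Group 3 − 280 → 18769; Group 4 + 130 → 18498
End of period: [9000, 21548, 18769, 18498]
Period 2:
Births: 21548 × 0.186 = 4008, 18769 × 0.27 = 5068 ⇒ total 9076
Group 2: 9000 × 0.958 = 8622
Group 3: 21548 × 0.943 = 20320
Group 4: 18769 × 0.923 = 17324
Net migration: Group 1 − 130 → 8946; Group 2 − 390 → 8232; Group 3 − 280 → 20040; Group 4 + 130 → 17454
End of period: [8946, 8232, 20040, 17454]
Period 3:
Births: 8232 × 0.186 = 1531, 20040 × 0.27 = 5411 ⇒ total 6942
Group 2: 8946 × 0.958 = 8570
Group 3: 8232 × 0.943 = 7763
Group 4: 20040 × 0.923 = 18497
Net migration: Group 1 − 130 → 6812; Group 2 − 390 → 8180; Group 3 − 280 → 7483; Group 4 + 130 → 18627
End of period: [6812, 8180, 7483, 18627]

6812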